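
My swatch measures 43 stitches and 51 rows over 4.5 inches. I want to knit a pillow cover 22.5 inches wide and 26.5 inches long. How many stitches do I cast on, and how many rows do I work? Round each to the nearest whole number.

Stitch gauge = 43/4.5 = 9.556 sts/in; 22.5 × 9.556 = 215.00 → 215 sts.
Row gauge = 51/4.5 = 11.333 rows/in; 26.5 × 11.333 = 300.33 → 300 rows.

Cast on 215 stitches and work 300 rows.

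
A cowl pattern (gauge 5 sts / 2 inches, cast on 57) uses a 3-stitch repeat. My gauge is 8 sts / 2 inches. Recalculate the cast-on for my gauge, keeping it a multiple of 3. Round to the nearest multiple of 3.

57 × 8 / 5 = 91.20.
Nearest multiple of 3: 90.

90 stitches.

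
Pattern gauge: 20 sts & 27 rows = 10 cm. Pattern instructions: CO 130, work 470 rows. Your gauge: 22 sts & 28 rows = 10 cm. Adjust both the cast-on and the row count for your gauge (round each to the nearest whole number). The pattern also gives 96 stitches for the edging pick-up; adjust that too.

Cast on 143 stitches; work 487 rows; edging pick-up 106 stitches.

Stitches: 130 × 22/20 = 143.00 → 143.
Rows: 470 × 28/27 = 487.41 → 487.
edging pick-up: 96 × 22/20 = 105.60 → 106.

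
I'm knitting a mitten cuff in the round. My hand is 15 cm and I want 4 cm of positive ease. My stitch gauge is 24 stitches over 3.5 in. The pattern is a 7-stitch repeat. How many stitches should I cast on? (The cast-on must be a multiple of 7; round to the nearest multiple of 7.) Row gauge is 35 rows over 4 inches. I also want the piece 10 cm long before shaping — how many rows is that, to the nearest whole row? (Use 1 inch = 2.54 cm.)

Cast on 49 stitches; work 34 rows.

Finished = 15 + 4 = 19 cm.
19 cm × 1/2.54 = 7.48 inches.
24/3.5 = 6.857 sts per in; 7.48 × 6.857 = 51.29 sts.
Nearest multiple of 7 → 49.
10 cm = 3.94 inches; × 8.75 = 34.45 → 34 rows.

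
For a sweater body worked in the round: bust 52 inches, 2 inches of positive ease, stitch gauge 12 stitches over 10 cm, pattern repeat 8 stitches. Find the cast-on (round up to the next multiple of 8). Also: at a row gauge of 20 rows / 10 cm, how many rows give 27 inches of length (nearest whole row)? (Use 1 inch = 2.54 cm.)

Finished = 52 + 2 = 54 inches.
54 inches × 2.54 = 137.16 cm.
12/10 = 1.2 sts per cm; 137.16 × 1.2 = 164.59 sts.
Next multiple of 8 → 168.
27 inches = 68.58 cm; × 2 = 137.16 → 137 rows.

Cast on 168 stitches; work 137 rows.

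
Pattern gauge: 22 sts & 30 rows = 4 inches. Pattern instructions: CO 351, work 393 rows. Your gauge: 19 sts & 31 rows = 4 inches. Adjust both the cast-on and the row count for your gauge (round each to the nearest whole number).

Cast on 303 stitches; work 406 rows.

Stitches: 351 × 19/22 = 303.14 → 303.
Rows: 393 × 31/30 = 406.10 → 406.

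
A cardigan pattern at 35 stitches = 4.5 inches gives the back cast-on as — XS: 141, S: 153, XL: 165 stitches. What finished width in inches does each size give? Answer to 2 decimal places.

XS 18.13 inches; S 19.67 inches; XL 21.21 inches.

35/4.5 = 7.778 sts per in.
XS: 141 / 7.778 = 18.129 → 18.13 in.
S: 153 / 7.778 = 19.671 → 19.67 in.
XL: 165 / 7.778 = 21.214 → 21.21 in.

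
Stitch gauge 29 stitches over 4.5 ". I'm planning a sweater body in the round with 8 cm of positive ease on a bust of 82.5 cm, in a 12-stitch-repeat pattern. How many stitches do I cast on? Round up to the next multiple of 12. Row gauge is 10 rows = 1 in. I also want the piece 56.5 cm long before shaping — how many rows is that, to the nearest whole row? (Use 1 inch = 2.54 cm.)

Cast on 240 stitches; work 222 rows.

Finished = 82.5 + 8 = 90.5 cm.
90.5 cm × 1/2.54 = 35.63 inches.
29/4.5 = 6.444 sts per in; 35.63 × 6.444 = 229.62 sts.
Next multiple of 12 → 240.
56.5 cm = 22.24 inches; × 10 = 222.44 → 222 rows.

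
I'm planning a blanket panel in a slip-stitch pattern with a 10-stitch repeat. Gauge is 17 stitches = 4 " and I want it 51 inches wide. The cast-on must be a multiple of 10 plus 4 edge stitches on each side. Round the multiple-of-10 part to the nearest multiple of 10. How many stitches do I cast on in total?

17 / 4 = 4.25 sts per inch.
51 × 4.25 = 216.75 sts.
Less 8 edge sts → 208.75 for the repeat.
Nearest multiple of 10: 210.
Add back 8 edge sts → 218.

Cast on 218 stitches.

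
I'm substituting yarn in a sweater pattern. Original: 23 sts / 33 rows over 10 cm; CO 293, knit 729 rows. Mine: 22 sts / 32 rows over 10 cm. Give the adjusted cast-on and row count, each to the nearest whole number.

Cast on 280 stitches; work 707 rows.

Stitches: 293 × 22/23 = 280.26 → 280.
Rows: 729 × 32/33 = 706.91 → 707.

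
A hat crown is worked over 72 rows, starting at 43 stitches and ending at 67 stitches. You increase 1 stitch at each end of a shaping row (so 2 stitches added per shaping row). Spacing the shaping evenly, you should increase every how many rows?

Stitches to add: |67 − 43| = 24.
Shaping rows needed: 24 / 2 = 12.
72 rows / 12 = every 6 rows.

Increase every 6th row.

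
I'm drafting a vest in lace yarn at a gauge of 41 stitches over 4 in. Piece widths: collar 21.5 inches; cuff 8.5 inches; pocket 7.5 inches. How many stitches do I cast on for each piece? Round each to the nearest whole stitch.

collar 220; cuff 87; pocket 77.

Rate = 41/4 = 10.25 sts per in.
collar: 21.5 × 10.25 = 220.38 → 220.
cuff: 8.5 × 10.25 = 87.12 → 87.
pocket: 7.5 × 10.25 = 76.88 → 77.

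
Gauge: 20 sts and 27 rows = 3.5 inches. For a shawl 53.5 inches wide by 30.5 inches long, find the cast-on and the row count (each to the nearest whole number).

Cast on 306 stitches and work 235 rows.

Stitch gauge = 20/3.5 = 5.714 sts/in; 53.5 × 5.714 = 305.71 → 306 sts.
Row gauge = 27/3.5 = 7.714 rows/in; 30.5 × 7.714 = 235.29 → 235 rows.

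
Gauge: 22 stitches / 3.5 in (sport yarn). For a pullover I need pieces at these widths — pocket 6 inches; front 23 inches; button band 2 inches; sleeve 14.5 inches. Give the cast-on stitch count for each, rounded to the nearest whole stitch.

Rate = 22/3.5 = 6.286 sts per in.
pocket: 6 × 6.286 = 37.71 → 38.
front: 23 × 6.286 = 144.57 → 145.
button band: 2 × 6.286 = 12.57 → 13.
sleeve: 14.5 × 6.286 = 91.14 → 91.

pocket 38; front 145; button band 13; sleeve 91.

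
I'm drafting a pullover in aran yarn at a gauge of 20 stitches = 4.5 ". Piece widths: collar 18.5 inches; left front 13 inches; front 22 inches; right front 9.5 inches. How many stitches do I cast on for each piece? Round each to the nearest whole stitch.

collar 82; left front 58; front 98; right front 42.

Rate = 20/4.5 = 4.444 sts per in.
collar: 18.5 × 4.444 = 82.22 → 82.
left front: 13 × 4.444 = 57.78 → 58.
front: 22 × 4.444 = 97.78 → 98.
right front: 9.5 × 4.444 = 42.22 → 42.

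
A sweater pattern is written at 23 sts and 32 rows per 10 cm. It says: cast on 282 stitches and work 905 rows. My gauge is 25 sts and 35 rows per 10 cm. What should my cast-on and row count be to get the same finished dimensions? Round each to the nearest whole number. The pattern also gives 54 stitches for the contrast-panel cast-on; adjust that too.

Stitches: 282 × 25/23 = 306.52 → 307.
Rows: 905 × 35/32 = 989.84 → 990.
contrast-panel cast-on: 54 × 25/23 = 58.70 → 59.

Cast on 307 stitches; work 990 rows; contrast-panel cast-on 59 stitches.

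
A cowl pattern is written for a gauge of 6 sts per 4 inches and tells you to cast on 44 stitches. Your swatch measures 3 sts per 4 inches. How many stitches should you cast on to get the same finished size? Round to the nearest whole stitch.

Cast on 22 stitches.

Scale factor = 3 / 6 = 0.500.
44 × 3 / 6 = 22.00 sts.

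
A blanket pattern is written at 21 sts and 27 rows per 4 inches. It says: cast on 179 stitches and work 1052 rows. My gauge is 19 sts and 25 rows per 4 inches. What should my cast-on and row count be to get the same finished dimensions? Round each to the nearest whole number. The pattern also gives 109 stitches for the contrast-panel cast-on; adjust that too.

Cast on 162 stitches; work 974 rows; contrast-panel cast-on 99 stitches.

Stitches: 179 × 19/21 = 161.95 → 162.
Rows: 1052 × 25/27 = 974.07 → 974.
contrast-panel cast-on: 109 × 19/21 = 98.62 → 99.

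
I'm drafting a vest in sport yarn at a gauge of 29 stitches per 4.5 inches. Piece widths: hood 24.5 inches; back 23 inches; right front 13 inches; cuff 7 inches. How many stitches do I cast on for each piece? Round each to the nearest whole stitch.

hood 158; back 148; right front 84; cuff 45.

Rate = 29/4.5 = 6.444 sts per in.
hood: 24.5 × 6.444 = 157.89 → 158.
back: 23 × 6.444 = 148.22 → 148.
right front: 13 × 6.444 = 83.78 → 84.
cuff: 7 × 6.444 = 45.11 → 45.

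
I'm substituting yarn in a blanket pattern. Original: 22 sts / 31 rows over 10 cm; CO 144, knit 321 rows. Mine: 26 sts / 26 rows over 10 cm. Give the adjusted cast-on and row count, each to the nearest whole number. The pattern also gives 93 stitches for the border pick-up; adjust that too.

Stitches: 144 × 26/22 = 170.18 → 170.
Rows: 321 × 26/31 = 269.23 → 269.
border pick-up: 93 × 26/22 = 109.91 → 110.

Cast on 170 stitches; work 269 rows; border pick-up 110 stitches.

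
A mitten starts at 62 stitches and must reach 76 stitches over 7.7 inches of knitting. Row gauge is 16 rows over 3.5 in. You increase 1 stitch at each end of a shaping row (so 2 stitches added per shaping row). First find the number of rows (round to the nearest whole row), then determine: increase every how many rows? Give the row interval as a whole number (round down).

Increase every 5th row.

Rows = 7.7 × 4.571 = 35.2 → 35 rows.
Stitches to add: 14 → 7 shaping rows (at 2 st each).
35 / 7 = 5.00 → every 5 rows.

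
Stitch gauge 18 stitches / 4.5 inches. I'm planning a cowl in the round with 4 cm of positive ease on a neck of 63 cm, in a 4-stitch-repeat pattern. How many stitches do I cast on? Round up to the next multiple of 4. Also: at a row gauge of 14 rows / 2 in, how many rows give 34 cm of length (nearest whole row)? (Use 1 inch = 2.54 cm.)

Finished = 63 + 4 = 67 cm.
67 cm × 1/2.54 = 26.38 inches.
18/4.5 = 4 sts per in; 26.38 × 4 = 105.51 sts.
Next multiple of 4 → 108.
34 cm = 13.39 inches; × 7 = 93.70 → 94 rows.

Cast on 108 stitches; work 94 rows.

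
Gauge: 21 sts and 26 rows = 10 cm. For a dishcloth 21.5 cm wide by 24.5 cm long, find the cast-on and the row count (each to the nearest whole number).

Cast on 45 stitches and work 64 rows.

Stitch gauge = 21/10 = 2.1 sts/cm; 21.5 × 2.1 = 45.15 → 45 sts.
Row gauge = 26/10 = 2.6 rows/cm; 24.5 × 2.6 = 63.70 → 64 rows.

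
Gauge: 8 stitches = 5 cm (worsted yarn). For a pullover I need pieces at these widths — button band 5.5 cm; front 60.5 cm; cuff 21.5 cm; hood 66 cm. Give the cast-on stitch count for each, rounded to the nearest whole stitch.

Rate = 8/5 = 1.6 sts per cm.
button band: 5.5 × 1.6 = 8.80 → 9.
front: 60.5 × 1.6 = 96.80 → 97.
cuff: 21.5 × 1.6 = 34.40 → 34.
hood: 66 × 1.6 = 105.60 → 106.

button band 9; front 97; cuff 34; hood 106.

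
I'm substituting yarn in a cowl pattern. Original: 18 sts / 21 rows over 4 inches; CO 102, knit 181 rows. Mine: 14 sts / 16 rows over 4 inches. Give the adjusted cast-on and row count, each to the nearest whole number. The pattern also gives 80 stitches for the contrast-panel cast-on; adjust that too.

Stitches: 102 × 14/18 = 79.33 → 79.
Rows: 181 × 16/21 = 137.90 → 138.
contrast-panel cast-on: 80 × 14/18 = 62.22 → 62.

Cast on 79 stitches; work 138 rows; contrast-panel cast-on 62 stitches.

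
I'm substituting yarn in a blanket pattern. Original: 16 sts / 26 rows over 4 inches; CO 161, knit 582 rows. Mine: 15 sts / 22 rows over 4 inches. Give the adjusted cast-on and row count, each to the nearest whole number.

Cast on 151 stitches; work 492 rows.

Stitches: 161 × 15/16 = 150.94 → 151.
Rows: 582 × 22/26 = 492.46 → 492.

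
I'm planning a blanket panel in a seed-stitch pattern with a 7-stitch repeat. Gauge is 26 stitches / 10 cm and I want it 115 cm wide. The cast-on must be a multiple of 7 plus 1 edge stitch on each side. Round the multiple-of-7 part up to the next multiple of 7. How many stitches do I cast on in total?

303 stitches.

26 / 10 = 2.6 sts per cm.
115 × 2.6 = 299.00 sts.
Less 2 edge sts → 297.00 for the repeat.
Next multiple of 7: 301.
Add back 2 edge sts → 303.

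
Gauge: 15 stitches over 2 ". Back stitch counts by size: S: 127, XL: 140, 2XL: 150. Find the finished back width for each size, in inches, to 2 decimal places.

15/2 = 7.5 sts per in.
S: 127 / 7.5 = 16.933 → 16.93 in.
XL: 140 / 7.5 = 18.667 → 18.67 in.
2XL: 150 / 7.5 = 20.000 → 20.00 in.

S 16.93 inches; XL 18.67 inches; 2XL 20.00 inches.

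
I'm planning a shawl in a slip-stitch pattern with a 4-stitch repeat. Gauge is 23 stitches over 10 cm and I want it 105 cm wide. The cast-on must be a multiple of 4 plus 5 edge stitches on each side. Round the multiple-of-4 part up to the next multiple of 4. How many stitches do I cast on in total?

CO 242 sts.

23 / 10 = 2.3 sts per cm.
105 × 2.3 = 241.50 sts.
Less 10 edge sts → 231.50 for the repeat.
Next multiple of 4: 232.
Add back 10 edge sts → 242.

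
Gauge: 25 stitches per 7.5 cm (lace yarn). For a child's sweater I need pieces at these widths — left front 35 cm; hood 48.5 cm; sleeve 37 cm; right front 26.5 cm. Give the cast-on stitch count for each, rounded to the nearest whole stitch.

Rate = 25/7.5 = 3.333 sts per cm.
left front: 35 × 3.333 = 116.67 → 117.
hood: 48.5 × 3.333 = 161.67 → 162.
sleeve: 37 × 3.333 = 123.33 → 123.
right front: 26.5 × 3.333 = 88.33 → 88.

left front 117; hood 162; sleeve 123; right front 88.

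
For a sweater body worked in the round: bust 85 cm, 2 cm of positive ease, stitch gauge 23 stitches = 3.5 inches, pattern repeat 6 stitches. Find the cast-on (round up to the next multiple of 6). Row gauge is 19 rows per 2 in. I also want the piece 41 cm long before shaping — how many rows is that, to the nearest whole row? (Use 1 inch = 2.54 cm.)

Finished = 85 + 2 = 87 cm.
87 cm × 1/2.54 = 34.25 inches.
23/3.5 = 6.571 sts per in; 34.25 × 6.571 = 225.08 sts.
Next multiple of 6 → 228.
41 cm = 16.14 inches; × 9.5 = 153.35 → 153 rows.

Cast on 228 stitches; work 153 rows.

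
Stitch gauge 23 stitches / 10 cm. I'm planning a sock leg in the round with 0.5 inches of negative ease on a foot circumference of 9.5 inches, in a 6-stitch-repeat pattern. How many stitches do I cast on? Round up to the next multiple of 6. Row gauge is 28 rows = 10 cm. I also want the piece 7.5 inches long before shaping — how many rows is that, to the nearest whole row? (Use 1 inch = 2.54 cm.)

Cast on 54 stitches; work 53 rows.

Finished = 9.5 − 0.5 = 9 inches.
9 inches × 2.54 = 22.86 cm.
23/10 = 2.3 sts per cm; 22.86 × 2.3 = 52.58 sts.
Next multiple of 6 → 54.
7.5 inches = 19.05 cm; × 2.8 = 53.34 → 53 rows.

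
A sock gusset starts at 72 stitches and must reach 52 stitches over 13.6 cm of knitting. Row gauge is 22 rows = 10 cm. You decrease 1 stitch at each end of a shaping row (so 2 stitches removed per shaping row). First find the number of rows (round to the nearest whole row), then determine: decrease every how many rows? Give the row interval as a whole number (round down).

Decrease every 3rd row.

Rows = 13.6 × 2.2 = 29.9 → 30 rows.
Stitches to remove: 20 → 10 shaping rows (at 2 st each).
30 / 10 = 3.00 → every 3 rows.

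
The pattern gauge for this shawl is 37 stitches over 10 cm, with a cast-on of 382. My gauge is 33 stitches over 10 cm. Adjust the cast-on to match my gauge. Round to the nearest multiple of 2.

Cast on 340 stitches.

Scale factor = 33 / 37 = 0.892.
382 × 33 / 37 = 340.70 sts.
→ 340 sts.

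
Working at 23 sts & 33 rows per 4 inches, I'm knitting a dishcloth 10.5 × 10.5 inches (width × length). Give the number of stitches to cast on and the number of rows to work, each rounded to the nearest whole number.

Stitch gauge = 23/4 = 5.75 sts/in; 10.5 × 5.75 = 60.38 → 60 sts.
Row gauge = 33/4 = 8.25 rows/in; 10.5 × 8.25 = 86.62 → 87 rows.

Cast on 60 stitches and work 87 rows.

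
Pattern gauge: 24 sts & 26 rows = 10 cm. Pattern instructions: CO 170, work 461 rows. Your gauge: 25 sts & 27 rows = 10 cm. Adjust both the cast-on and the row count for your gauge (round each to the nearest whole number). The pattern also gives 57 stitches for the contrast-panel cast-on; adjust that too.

Stitches: 170 × 25/24 = 177.08 → 177.
Rows: 461 × 27/26 = 478.73 → 479.
contrast-panel cast-on: 57 × 25/24 = 59.38 → 59.

Cast on 177 stitches; work 479 rows; contrast-panel cast-on 59 stitches.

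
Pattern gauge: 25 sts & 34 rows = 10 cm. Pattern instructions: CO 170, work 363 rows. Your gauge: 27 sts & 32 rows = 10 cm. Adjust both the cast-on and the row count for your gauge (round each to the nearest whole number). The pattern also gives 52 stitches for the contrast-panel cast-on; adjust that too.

Stitches: 170 × 27/25 = 183.60 → 184.
Rows: 363 × 32/34 = 341.65 → 342.
contrast-panel cast-on: 52 × 27/25 = 56.16 → 56.

Cast on 184 stitches; work 342 rows; contrast-panel cast-on 56 stitches.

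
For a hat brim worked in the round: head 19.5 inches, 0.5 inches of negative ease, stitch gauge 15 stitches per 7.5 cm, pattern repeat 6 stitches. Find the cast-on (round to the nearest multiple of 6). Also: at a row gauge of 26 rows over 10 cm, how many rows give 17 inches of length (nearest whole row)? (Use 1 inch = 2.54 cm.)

Finished = 19.5 − 0.5 = 19 inches.
19 inches × 2.54 = 48.26 cm.
15/7.5 = 2 sts per cm; 48.26 × 2 = 96.52 sts.
Nearest multiple of 6 → 96.
17 inches = 43.18 cm; × 2.6 = 112.27 → 112 rows.

Cast on 96 stitches; work 112 rows.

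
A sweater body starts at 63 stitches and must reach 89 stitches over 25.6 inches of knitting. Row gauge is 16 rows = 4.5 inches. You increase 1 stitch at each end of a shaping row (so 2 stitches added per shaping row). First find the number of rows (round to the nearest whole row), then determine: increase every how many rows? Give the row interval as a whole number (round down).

Increase every 7th row.

Rows = 25.6 × 3.556 = 91.0 → 91 rows.
Stitches to add: 26 → 13 shaping rows (at 2 st each).
91 / 13 = 7.00 → every 7 rows.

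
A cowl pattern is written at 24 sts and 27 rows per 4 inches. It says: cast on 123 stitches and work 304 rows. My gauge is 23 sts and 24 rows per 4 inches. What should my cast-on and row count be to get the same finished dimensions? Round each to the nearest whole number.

Stitches: 123 × 23/24 = 117.88 → 118.
Rows: 304 × 24/27 = 270.22 → 270.

Cast on 118 stitches; work 270 rows.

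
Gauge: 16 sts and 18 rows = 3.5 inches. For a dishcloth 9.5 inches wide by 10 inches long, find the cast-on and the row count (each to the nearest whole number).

Cast on 43 stitches and work 51 rows.

Stitch gauge = 16/3.5 = 4.571 sts/in; 9.5 × 4.571 = 43.43 → 43 sts.
Row gauge = 18/3.5 = 5.143 rows/in; 10 × 5.143 = 51.43 → 51 rows.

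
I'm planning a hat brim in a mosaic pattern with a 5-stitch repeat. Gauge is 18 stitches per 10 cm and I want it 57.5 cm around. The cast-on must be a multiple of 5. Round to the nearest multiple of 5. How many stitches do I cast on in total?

18 / 10 = 1.8 sts per cm.
57.5 × 1.8 = 103.50 sts.
Nearest multiple of 5: 105.

CO 105 sts.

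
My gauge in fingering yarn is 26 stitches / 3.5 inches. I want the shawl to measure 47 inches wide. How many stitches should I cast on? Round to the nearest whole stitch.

349 stitches.

26 stitches / 3.5 in = 7.429 stitches per inch.
47 × 7.429 = 349.14 stitches.
Round to nearest → 349.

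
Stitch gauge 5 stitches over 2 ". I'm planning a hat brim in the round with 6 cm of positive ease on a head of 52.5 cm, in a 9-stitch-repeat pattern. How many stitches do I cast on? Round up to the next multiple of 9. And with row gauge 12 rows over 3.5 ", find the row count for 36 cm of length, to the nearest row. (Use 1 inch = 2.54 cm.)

Finished = 52.5 + 6 = 58.5 cm.
58.5 cm × 1/2.54 = 23.03 inches.
5/2 = 2.5 sts per in; 23.03 × 2.5 = 57.58 sts.
Next multiple of 9 → 63.
36 cm = 14.17 inches; × 3.429 = 48.59 → 49 rows.

Cast on 63 stitches; work 49 rows.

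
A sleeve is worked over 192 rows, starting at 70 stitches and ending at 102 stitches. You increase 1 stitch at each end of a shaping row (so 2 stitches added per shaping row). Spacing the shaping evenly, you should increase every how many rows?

Increase every 12th row.

Stitches to add: |102 − 70| = 32.
Shaping rows needed: 32 / 2 = 16.
192 rows / 16 = every 12 rows.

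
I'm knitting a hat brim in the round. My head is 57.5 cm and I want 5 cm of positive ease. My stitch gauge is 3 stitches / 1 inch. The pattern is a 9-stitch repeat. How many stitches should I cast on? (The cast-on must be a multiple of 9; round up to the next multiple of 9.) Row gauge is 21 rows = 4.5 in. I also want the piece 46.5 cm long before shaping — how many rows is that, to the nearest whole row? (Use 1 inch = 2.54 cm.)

Cast on 81 stitches; work 85 rows.

Finished = 57.5 + 5 = 62.5 cm.
62.5 cm × 1/2.54 = 24.61 inches.
3/1 = 3 sts per in; 24.61 × 3 = 73.82 sts.
Next multiple of 9 → 81.
46.5 cm = 18.31 inches; × 4.667 = 85.43 → 85 rows.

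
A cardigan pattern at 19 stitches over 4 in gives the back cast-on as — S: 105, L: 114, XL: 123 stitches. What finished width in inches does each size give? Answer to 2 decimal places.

19/4 = 4.75 sts per in.
S: 105 / 4.75 = 22.105 → 22.11 in.
L: 114 / 4.75 = 24.000 → 24.00 in.
XL: 123 / 4.75 = 25.895 → 25.89 in.

S 22.11 inches; L 24.00 inches; XL 25.89 inches.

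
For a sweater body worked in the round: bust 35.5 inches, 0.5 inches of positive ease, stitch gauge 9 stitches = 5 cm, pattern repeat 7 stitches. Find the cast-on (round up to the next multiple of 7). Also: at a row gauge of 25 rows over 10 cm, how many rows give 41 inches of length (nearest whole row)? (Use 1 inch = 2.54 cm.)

Finished = 35.5 + 0.5 = 36 inches.
36 inches × 2.54 = 91.44 cm.
9/5 = 1.8 sts per cm; 91.44 × 1.8 = 164.59 sts.
Next multiple of 7 → 168.
41 inches = 104.14 cm; × 2.5 = 260.35 → 260 rows.

Cast on 168 stitches; work 260 rows.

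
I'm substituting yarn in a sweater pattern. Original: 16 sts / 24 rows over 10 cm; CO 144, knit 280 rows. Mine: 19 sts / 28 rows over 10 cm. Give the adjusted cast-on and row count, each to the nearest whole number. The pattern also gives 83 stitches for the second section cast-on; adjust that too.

Stitches: 144 × 19/16 = 171.00 → 171.
Rows: 280 × 28/24 = 326.67 → 327.
second section cast-on: 83 × 19/16 = 98.56 → 99.

Cast on 171 stitches; work 327 rows; second section cast-on 99 stitches.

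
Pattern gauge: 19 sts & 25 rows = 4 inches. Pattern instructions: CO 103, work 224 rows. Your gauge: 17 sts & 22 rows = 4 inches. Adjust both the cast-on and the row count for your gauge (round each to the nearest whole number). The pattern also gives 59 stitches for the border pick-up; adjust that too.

Cast on 92 stitches; work 197 rows; border pick-up 53 stitches.

Stitches: 103 × 17/19 = 92.16 → 92.
Rows: 224 × 22/25 = 197.12 → 197.
border pick-up: 59 × 17/19 = 52.79 → 53.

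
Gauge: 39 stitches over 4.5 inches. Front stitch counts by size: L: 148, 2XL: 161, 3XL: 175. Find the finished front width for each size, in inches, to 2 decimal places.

39/4.5 = 8.667 sts per in.
L: 148 / 8.667 = 17.077 → 17.08 in.
2XL: 161 / 8.667 = 18.577 → 18.58 in.
3XL: 175 / 8.667 = 20.192 → 20.19 in.

L 17.08 inches; 2XL 18.58 inches; 3XL 20.19 inches.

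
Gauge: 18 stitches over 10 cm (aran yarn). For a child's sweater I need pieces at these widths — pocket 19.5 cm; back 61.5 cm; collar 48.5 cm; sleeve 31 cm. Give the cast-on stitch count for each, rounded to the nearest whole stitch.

pocket 35; back 111; collar 87; sleeve 56.

Rate = 18/10 = 1.8 sts per cm.
pocket: 19.5 × 1.8 = 35.10 → 35.
back: 61.5 × 1.8 = 110.70 → 111.
collar: 48.5 × 1.8 = 87.30 → 87.
sleeve: 31 × 1.8 = 55.80 → 56.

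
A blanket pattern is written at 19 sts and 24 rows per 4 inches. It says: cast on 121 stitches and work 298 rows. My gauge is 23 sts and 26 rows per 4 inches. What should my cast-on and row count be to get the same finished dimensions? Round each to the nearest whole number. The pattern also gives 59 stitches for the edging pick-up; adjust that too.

Cast on 146 stitches; work 323 rows; edging pick-up 71 stitches.

Stitches: 121 × 23/19 = 146.47 → 146.
Rows: 298 × 26/24 = 322.83 → 323.
edging pick-up: 59 × 23/19 = 71.42 → 71.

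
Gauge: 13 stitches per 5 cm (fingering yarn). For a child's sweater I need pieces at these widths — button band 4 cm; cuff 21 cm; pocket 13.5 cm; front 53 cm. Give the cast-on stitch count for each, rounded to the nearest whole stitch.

Rate = 13/5 = 2.6 sts per cm.
button band: 4 × 2.6 = 10.40 → 10.
cuff: 21 × 2.6 = 54.60 → 55.
pocket: 13.5 × 2.6 = 35.10 → 35.
front: 53 × 2.6 = 137.80 → 138.

button band 10; cuff 55; pocket 35; front 138.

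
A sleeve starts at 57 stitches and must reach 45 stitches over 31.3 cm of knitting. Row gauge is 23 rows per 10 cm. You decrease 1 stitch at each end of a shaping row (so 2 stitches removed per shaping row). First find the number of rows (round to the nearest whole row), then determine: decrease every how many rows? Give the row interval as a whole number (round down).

Rows = 31.3 × 2.3 = 72.0 → 72 rows.
Stitches to remove: 12 → 6 shaping rows (at 2 st each).
72 / 6 = 12.00 → every 12 rows.

Decrease every 12th row.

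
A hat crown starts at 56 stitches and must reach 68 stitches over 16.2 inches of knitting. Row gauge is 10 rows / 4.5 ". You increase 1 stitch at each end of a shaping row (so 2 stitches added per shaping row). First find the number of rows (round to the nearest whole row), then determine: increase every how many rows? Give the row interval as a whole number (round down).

Rows = 16.2 × 2.222 = 36.0 → 36 rows.
Stitches to add: 12 → 6 shaping rows (at 2 st each).
36 / 6 = 6.00 → every 6 rows.

Increase every 6th row.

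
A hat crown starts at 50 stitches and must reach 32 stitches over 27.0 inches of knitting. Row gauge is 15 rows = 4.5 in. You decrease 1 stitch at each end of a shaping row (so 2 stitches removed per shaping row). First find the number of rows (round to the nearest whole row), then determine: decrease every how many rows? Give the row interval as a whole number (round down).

Decrease every 10th row.

Rows = 27.0 × 3.333 = 90.0 → 90 rows.
Stitches to remove: 18 → 9 shaping rows (at 2 st each).
90 / 9 = 10.00 → every 10 rows.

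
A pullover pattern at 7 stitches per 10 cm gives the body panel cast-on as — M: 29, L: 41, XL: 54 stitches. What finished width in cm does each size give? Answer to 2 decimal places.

M 41.43 cm; L 58.57 cm; XL 77.14 cm.

7/10 = 0.7 sts per cm.
M: 29 / 0.7 = 41.429 → 41.43 cm.
L: 41 / 0.7 = 58.571 → 58.57 cm.
XL: 54 / 0.7 = 77.143 → 77.14 cm.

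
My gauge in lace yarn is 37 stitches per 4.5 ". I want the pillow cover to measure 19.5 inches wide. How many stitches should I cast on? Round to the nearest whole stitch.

37 stitches / 4.5 in = 8.222 stitches per inch.
19.5 × 8.222 = 160.33 stitches.
Round to nearest → 160.

160 stitches.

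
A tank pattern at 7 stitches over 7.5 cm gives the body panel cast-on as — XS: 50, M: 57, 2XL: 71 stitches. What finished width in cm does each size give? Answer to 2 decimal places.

XS 53.57 cm; M 61.07 cm; 2XL 76.07 cm.

7/7.5 = 0.933 sts per cm.
XS: 50 / 0.933 = 53.571 → 53.57 cm.
M: 57 / 0.933 = 61.071 → 61.07 cm.
2XL: 71 / 0.933 = 76.071 → 76.07 cm.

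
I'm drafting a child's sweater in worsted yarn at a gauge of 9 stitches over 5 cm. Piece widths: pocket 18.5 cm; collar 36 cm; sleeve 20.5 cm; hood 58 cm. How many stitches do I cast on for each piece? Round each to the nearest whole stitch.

Rate = 9/5 = 1.8 sts per cm.
pocket: 18.5 × 1.8 = 33.30 → 33.
collar: 36 × 1.8 = 64.80 → 65.
sleeve: 20.5 × 1.8 = 36.90 → 37.
hood: 58 × 1.8 = 104.40 → 104.

pocket 33; collar 65; sleeve 37; hood 104.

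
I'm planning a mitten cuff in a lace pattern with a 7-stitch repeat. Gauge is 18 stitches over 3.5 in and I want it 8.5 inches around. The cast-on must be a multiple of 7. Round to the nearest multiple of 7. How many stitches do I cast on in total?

18 / 3.5 = 5.143 sts per inch.
8.5 × 5.143 = 43.71 sts.
Nearest multiple of 7: 42.

Cast on 42 stitches.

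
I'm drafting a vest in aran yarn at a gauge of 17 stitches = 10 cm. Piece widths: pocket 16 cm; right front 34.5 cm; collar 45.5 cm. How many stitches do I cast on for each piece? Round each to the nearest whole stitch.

pocket 27; right front 59; collar 77.

Rate = 17/10 = 1.7 sts per cm.
pocket: 16 × 1.7 = 27.20 → 27.
right front: 34.5 × 1.7 = 58.65 → 59.
collar: 45.5 × 1.7 = 77.35 → 77.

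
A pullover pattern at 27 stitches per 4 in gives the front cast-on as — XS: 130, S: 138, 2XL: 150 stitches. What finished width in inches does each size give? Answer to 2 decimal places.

XS 19.26 inches; S 20.44 inches; 2XL 22.22 inches.

27/4 = 6.75 sts per in.
XS: 130 / 6.75 = 19.259 → 19.26 in.
S: 138 / 6.75 = 20.444 → 20.44 in.
2XL: 150 / 6.75 = 22.222 → 22.22 in.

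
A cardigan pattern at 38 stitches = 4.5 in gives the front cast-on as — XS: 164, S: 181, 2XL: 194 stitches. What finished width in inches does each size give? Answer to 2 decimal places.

XS 19.42 inches; S 21.43 inches; 2XL 22.97 inches.

38/4.5 = 8.444 sts per in.
XS: 164 / 8.444 = 19.421 → 19.42 in.
S: 181 / 8.444 = 21.434 → 21.43 in.
2XL: 194 / 8.444 = 22.974 → 22.97 in.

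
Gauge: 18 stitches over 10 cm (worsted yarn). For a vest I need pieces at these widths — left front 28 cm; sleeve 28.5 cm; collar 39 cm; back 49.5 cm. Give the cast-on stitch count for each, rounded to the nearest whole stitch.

left front 50; sleeve 51; collar 70; back 89.

Rate = 18/10 = 1.8 sts per cm.
left front: 28 × 1.8 = 50.40 → 50.
sleeve: 28.5 × 1.8 = 51.30 → 51.
collar: 39 × 1.8 = 70.20 → 70.
back: 49.5 × 1.8 = 89.10 → 89.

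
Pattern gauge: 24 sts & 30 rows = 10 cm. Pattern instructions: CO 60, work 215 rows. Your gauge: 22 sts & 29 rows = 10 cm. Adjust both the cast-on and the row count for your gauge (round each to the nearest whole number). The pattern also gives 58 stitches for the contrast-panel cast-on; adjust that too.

Stitches: 60 × 22/24 = 55.00 → 55.
Rows: 215 × 29/30 = 207.83 → 208.
contrast-panel cast-on: 58 × 22/24 = 53.17 → 53.

Cast on 55 stitches; work 208 rows; contrast-panel cast-on 53 stitches.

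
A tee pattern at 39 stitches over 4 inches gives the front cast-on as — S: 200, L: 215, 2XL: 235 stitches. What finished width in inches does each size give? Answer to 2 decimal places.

S 20.51 inches; L 22.05 inches; 2XL 24.10 inches.

39/4 = 9.75 sts per in.
S: 200 / 9.75 = 20.513 → 20.51 in.
L: 215 / 9.75 = 22.051 → 22.05 in.
2XL: 235 / 9.75 = 24.103 → 24.10 in.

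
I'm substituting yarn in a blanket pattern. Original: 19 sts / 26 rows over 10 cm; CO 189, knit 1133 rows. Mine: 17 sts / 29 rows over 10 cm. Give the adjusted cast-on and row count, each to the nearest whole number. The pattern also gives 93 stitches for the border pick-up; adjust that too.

Cast on 169 stitches; work 1264 rows; border pick-up 83 stitches.

Stitches: 189 × 17/19 = 169.11 → 169.
Rows: 1133 × 29/26 = 1263.73 → 1264.
border pick-up: 93 × 17/19 = 83.21 → 83.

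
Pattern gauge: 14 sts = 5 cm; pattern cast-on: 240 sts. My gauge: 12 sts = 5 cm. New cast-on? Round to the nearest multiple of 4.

CO 204 sts.

Scale factor = 12 / 14 = 0.857.
240 × 12 / 14 = 205.71 sts.
→ 204 sts.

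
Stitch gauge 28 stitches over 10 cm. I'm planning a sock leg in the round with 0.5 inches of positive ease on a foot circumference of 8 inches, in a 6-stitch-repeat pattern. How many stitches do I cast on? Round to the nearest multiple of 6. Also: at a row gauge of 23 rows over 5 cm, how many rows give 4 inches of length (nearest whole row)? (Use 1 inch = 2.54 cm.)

Finished = 8 + 0.5 = 8.5 inches.
8.5 inches × 2.54 = 21.59 cm.
28/10 = 2.8 sts per cm; 21.59 × 2.8 = 60.45 sts.
Nearest multiple of 6 → 60.
4 inches = 10.16 cm; × 4.6 = 46.74 → 47 rows.

Cast on 60 stitches; work 47 rows.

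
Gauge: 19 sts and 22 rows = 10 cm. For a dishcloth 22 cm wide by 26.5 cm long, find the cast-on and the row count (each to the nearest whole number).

Cast on 42 stitches and work 58 rows.

Stitch gauge = 19/10 = 1.9 sts/cm; 22 × 1.9 = 41.80 → 42 sts.
Row gauge = 22/10 = 2.2 rows/cm; 26.5 × 2.2 = 58.30 → 58 rows.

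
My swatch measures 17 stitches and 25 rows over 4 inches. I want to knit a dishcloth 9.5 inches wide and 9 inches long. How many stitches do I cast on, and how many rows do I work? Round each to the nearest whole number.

Cast on 40 stitches and work 56 rows.

Stitch gauge = 17/4 = 4.25 sts/in; 9.5 × 4.25 = 40.38 → 40 sts.
Row gauge = 25/4 = 6.25 rows/in; 9 × 6.25 = 56.25 → 56 rows.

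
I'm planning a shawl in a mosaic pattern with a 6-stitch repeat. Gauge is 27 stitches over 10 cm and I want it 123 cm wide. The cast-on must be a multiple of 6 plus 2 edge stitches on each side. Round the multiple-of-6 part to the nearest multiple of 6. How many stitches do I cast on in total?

Cast on 334 stitches.

27 / 10 = 2.7 sts per cm.
123 × 2.7 = 332.10 sts.
Less 4 edge sts → 328.10 for the repeat.
Nearest multiple of 6: 330.
Add back 4 edge sts → 334.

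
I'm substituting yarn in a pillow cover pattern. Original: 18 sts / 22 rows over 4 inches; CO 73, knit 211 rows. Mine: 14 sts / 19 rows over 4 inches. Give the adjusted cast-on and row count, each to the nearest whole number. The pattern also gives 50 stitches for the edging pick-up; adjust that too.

Cast on 57 stitches; work 182 rows; edging pick-up 39 stitches.

Stitches: 73 × 14/18 = 56.78 → 57.
Rows: 211 × 19/22 = 182.23 → 182.
edging pick-up: 50 × 14/18 = 38.89 → 39.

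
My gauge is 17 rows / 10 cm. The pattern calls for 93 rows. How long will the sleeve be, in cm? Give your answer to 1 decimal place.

17 rows / 10 cm = 1.7 rows per cm.
93 / 1.7 = 54.71 cm.

54.7 cm.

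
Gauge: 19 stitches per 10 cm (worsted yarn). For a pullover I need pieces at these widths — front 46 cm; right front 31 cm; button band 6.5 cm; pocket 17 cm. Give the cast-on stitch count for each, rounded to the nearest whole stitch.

Rate = 19/10 = 1.9 sts per cm.
front: 46 × 1.9 = 87.40 → 87.
right front: 31 × 1.9 = 58.90 → 59.
button band: 6.5 × 1.9 = 12.35 → 12.
pocket: 17 × 1.9 = 32.30 → 32.

front 87; right front 59; button band 12; pocket 32.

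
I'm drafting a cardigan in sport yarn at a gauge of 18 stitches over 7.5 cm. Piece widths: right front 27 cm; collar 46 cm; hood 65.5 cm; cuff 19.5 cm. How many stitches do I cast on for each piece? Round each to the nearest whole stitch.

Rate = 18/7.5 = 2.4 sts per cm.
right front: 27 × 2.4 = 64.80 → 65.
collar: 46 × 2.4 = 110.40 → 110.
hood: 65.5 × 2.4 = 157.20 → 157.
cuff: 19.5 × 2.4 = 46.80 → 47.

right front 65; collar 110; hood 157; cuff 47.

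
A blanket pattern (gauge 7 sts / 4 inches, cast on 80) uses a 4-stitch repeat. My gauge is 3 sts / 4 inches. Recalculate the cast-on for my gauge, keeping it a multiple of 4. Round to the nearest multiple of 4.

36 stitches.

80 × 3 / 7 = 34.29.
Nearest multiple of 4: 36.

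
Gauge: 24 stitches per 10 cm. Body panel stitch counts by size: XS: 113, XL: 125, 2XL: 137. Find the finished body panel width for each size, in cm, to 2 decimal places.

XS 47.08 cm; XL 52.08 cm; 2XL 57.08 cm.

24/10 = 2.4 sts per cm.
XS: 113 / 2.4 = 47.083 → 47.08 cm.
XL: 125 / 2.4 = 52.083 → 52.08 cm.
2XL: 137 / 2.4 = 57.083 → 57.08 cm.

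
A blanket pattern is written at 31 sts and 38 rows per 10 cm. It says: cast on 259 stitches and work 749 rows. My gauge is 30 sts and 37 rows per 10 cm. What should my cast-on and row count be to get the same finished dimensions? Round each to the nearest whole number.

Stitches: 259 × 30/31 = 250.65 → 251.
Rows: 749 × 37/38 = 729.29 → 729.

Cast on 251 stitches; work 729 rows.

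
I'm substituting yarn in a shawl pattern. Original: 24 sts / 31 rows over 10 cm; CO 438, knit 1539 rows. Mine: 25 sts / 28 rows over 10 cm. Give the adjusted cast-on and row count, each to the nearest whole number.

Stitches: 438 × 25/24 = 456.25 → 456.
Rows: 1539 × 28/31 = 1390.06 → 1390.

Cast on 456 stitches; work 1390 rows.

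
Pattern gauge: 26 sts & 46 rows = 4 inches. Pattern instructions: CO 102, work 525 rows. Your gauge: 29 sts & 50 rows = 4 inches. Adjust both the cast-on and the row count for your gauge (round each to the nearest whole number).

Stitches: 102 × 29/26 = 113.77 → 114.
Rows: 525 × 50/46 = 570.65 → 571.

Cast on 114 stitches; work 571 rows.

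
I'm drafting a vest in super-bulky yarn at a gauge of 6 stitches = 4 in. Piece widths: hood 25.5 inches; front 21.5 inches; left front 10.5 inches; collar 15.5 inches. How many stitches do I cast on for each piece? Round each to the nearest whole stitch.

hood 38; front 32; left front 16; collar 23.

Rate = 6/4 = 1.5 sts per in.
hood: 25.5 × 1.5 = 38.25 → 38.
front: 21.5 × 1.5 = 32.25 → 32.
left front: 10.5 × 1.5 = 15.75 → 16.
collar: 15.5 × 1.5 = 23.25 → 23.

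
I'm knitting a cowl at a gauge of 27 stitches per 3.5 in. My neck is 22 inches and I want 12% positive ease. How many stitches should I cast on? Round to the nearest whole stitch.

Cast on 190 stitches.

Finished = 22 × 1.12 = 24.64 in.
27 / 3.5 = 7.714 sts per inch.
24.64 × 7.714 = 190.08 sts.
→ 190 sts.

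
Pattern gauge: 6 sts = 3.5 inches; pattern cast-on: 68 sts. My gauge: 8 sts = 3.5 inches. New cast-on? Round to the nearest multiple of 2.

Cast on 90 stitches.

Scale factor = 8 / 6 = 1.333.
68 × 8 / 6 = 90.67 sts.
→ 90 sts.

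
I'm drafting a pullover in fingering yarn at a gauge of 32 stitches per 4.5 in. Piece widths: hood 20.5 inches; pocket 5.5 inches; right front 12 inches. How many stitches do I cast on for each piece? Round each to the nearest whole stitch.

hood 146; pocket 39; right front 85.

Rate = 32/4.5 = 7.111 sts per in.
hood: 20.5 × 7.111 = 145.78 → 146.
pocket: 5.5 × 7.111 = 39.11 → 39.
right front: 12 × 7.111 = 85.33 → 85.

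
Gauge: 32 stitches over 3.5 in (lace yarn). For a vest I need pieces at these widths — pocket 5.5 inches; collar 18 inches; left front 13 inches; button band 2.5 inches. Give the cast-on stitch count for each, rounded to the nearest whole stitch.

Rate = 32/3.5 = 9.143 sts per in.
pocket: 5.5 × 9.143 = 50.29 → 50.
collar: 18 × 9.143 = 164.57 → 165.
left front: 13 × 9.143 = 118.86 → 119.
button band: 2.5 × 9.143 = 22.86 → 23.

pocket 50; collar 165; left front 119; button band 23.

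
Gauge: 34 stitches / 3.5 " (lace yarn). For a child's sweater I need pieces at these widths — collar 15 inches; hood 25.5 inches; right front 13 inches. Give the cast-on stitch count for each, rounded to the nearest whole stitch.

Rate = 34/3.5 = 9.714 sts per in.
collar: 15 × 9.714 = 145.71 → 146.
hood: 25.5 × 9.714 = 247.71 → 248.
right front: 13 × 9.714 = 126.29 → 126.

collar 146; hood 248; right front 126.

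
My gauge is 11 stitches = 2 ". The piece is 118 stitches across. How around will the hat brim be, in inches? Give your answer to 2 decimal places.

21.45 inches.

11 stitches / 2 inch = 5.5 stitches per inch.
118 / 5.5 = 21.455 inches.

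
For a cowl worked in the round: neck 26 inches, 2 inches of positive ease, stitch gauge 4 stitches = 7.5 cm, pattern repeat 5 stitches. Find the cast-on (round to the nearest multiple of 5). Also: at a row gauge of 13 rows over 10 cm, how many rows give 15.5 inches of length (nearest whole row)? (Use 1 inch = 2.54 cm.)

Cast on 40 stitches; work 51 rows.

Finished = 26 + 2 = 28 inches.
28 inches × 2.54 = 71.12 cm.
4/7.5 = 0.533 sts per cm; 71.12 × 0.533 = 37.93 sts.
Nearest multiple of 5 → 40.
15.5 inches = 39.37 cm; × 1.3 = 51.18 → 51 rows.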